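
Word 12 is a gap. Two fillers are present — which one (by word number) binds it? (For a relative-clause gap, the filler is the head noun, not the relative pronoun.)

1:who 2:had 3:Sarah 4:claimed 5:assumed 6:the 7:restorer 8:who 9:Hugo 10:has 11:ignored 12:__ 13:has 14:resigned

7

The marked gap is inside the relative clause, the direct object of "ignored".
Its filler is the head noun "restorer" (via "who"), at word 7.
(The other dependency links word 1 to a gap after word 4.)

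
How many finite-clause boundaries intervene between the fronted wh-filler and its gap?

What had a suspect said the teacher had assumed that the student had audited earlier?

2

"what" is extracted from the object of "audited".
Boundaries crossed, outermost first: [Ø], [that] — 2 in total.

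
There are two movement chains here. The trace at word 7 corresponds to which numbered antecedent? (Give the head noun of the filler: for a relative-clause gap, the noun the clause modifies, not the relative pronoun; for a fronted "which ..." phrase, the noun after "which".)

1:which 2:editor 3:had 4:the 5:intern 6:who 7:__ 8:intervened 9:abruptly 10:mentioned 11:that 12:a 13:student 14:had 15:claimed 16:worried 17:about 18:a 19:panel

The marked gap is inside the relative clause, the subject of "intervened".
Its filler is the head noun "intern" (via "who"), at word 5.
(The other dependency links word 2 to a gap after word 15.)

5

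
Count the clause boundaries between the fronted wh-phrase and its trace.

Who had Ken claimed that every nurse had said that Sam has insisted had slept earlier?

"who" is extracted from the subject of "slept".
Boundaries crossed, outermost first: [that], [that], [Ø] — 3 in total.

3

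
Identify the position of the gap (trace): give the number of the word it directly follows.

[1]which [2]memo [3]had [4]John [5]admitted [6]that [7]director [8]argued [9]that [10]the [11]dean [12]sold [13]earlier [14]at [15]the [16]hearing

The displaced element is "which memo" (word 2).
It is linked across 2 clause boundaries (Ø → that).
It functions as the direct object of "sold", so the gap sits immediately after word 12 ("sold").
Base order: John had admitted that director argued that the dean sold which memo earlier at the hearing.

12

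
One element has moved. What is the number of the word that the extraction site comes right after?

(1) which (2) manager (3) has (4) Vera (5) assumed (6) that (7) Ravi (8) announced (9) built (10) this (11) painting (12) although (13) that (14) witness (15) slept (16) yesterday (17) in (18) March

The displaced element is "which manager" (word 2).
It is linked across 2 clause boundaries (that → Ø).
It functions as the subject of "built", so the gap sits immediately after word 8 ("announced").
Base order: Vera has assumed that Ravi announced which manager built this painting although that witness slept yesterday in March.

8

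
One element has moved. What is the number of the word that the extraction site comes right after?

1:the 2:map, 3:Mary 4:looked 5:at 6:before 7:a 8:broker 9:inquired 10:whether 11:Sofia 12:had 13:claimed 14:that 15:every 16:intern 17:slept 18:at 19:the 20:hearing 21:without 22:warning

The displaced element is "the map" (word 2).
It functions as the object of the preposition "at" of "looked", so the gap sits immediately after word 5 ("at").
Base order: Mary looked at the map before a broker inquired whether Sofia had claimed that every intern slept at the hearing without warning.

5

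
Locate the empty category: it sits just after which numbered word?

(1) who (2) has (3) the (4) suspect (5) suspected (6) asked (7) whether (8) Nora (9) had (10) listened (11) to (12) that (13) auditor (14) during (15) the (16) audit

The displaced element is "who" (word 1).
It is linked across 1 clause boundary (Ø).
It functions as the subject of "asked", so the gap sits immediately after word 5 ("suspected").
Base order: The suspect has suspected that who asked whether Nora had listened to that auditor during the audit.

5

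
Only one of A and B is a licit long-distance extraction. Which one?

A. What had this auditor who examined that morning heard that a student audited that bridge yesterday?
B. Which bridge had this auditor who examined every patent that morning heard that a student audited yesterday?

B

In A, the wh-phrase is extracted from inside a complex-NP island (relative clause) (introduced by "who"), which blocks movement.
In B, the extraction path crosses only that-complement boundaries, which are transparent.
So B is grammatical.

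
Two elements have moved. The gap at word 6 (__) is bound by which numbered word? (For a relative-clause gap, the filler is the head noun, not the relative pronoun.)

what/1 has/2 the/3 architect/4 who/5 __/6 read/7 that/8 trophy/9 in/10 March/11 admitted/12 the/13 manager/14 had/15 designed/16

4

The marked gap is inside the relative clause, the subject of "read".
Its filler is the head noun "architect" (via "who"), at word 4.
(The other dependency links word 1 to a gap after word 16.)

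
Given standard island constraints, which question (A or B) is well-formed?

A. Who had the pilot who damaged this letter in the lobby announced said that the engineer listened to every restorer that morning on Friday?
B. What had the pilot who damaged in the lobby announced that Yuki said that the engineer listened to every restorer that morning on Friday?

In B, the wh-phrase is extracted from inside a complex-NP island (relative clause) (introduced by "who"), which blocks movement.
In A, the extraction path crosses only that-complement boundaries, which are transparent.
So A is grammatical.

A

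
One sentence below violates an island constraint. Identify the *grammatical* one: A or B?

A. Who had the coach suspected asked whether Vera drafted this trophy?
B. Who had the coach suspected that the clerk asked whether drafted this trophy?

In B, the wh-phrase is extracted from inside a wh-island (introduced by "whether"), which blocks movement.
In A, the extraction path crosses only that-complement boundaries, which are transparent.
So A is grammatical.

A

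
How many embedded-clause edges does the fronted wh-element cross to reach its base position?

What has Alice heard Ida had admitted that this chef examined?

2

"what" is extracted from the object of "examined".
Boundaries crossed, outermost first: [Ø], [that] — 2 in total.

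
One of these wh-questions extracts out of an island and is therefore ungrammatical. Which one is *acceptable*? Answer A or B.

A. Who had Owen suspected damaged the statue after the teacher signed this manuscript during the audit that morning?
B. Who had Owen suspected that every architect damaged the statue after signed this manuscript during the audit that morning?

In B, the wh-phrase is extracted from inside an adjunct island (introduced by "after"), which blocks movement.
In A, the extraction path crosses only that-complement boundaries, which are transparent.
So A is grammatical.

A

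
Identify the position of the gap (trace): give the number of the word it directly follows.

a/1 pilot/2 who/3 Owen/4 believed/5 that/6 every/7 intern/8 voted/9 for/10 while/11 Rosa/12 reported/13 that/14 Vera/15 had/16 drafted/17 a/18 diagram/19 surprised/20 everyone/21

The displaced element is "a pilot" (word 2).
It is linked across 1 clause boundary (that).
It functions as the object of the preposition "for" of "voted", so the gap sits immediately after word 10 ("for").
Base order: Owen believed that every intern voted for a pilot while Rosa reported that Vera had drafted a diagram.

10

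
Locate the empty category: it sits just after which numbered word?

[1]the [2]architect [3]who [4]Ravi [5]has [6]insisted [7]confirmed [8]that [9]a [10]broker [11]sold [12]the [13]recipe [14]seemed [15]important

6

The displaced element is "the architect" (word 2).
It is linked across 1 clause boundary (Ø).
It functions as the subject of "confirmed", so the gap sits immediately after word 6 ("insisted").
Base order: Ravi has insisted the architect confirmed that a broker sold the recipe.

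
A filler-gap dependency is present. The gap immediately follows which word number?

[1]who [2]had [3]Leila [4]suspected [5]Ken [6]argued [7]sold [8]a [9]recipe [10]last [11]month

6

The displaced element is "who" (word 1).
It is linked across 2 clause boundaries (Ø → Ø).
It functions as the subject of "sold", so the gap sits immediately after word 6 ("argued").
Base order: Leila had suspected Ken argued who sold a recipe last month.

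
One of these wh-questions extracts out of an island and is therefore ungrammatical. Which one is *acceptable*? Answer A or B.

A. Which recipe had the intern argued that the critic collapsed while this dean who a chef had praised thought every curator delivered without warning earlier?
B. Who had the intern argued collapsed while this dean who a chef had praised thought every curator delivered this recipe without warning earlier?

In A, the wh-phrase is extracted from inside an adjunct island (introduced by "while"), which blocks movement.
In B, the extraction path crosses only that-complement boundaries, which are transparent.
So B is grammatical.

B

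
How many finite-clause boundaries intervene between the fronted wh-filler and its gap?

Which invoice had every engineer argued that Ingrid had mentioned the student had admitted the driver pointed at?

"which invoice" is extracted from the PP object of "pointed".
Boundaries crossed, outermost first: [that], [Ø], [Ø] — 3 in total.

3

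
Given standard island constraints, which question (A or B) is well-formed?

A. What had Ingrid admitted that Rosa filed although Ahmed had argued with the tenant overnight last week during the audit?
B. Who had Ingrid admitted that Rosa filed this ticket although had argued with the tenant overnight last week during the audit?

In B, the wh-phrase is extracted from inside an adjunct island (introduced by "although"), which blocks movement.
In A, the extraction path crosses only that-complement boundaries, which are transparent.
So A is grammatical.

A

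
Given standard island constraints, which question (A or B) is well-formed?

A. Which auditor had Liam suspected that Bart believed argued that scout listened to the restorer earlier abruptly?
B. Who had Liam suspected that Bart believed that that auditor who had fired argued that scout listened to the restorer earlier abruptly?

A

In B, the wh-phrase is extracted from inside a complex-NP island (relative clause) (introduced by "who"), which blocks movement.
In A, the extraction path crosses only that-complement boundaries, which are transparent.
So A is grammatical.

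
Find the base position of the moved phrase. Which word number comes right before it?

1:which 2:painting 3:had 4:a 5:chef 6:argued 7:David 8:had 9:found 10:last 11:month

9

The displaced element is "which painting" (word 2).
It is linked across 1 clause boundary (Ø).
It functions as the direct object of "found", so the gap sits immediately after word 9 ("found").
Base order: A chef had argued David had found which painting last month.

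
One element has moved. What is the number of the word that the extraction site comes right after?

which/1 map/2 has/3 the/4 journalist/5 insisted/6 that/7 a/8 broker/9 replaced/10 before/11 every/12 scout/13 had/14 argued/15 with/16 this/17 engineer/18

The displaced element is "which map" (word 2).
It is linked across 1 clause boundary (that).
It functions as the direct object of "replaced", so the gap sits immediately after word 10 ("replaced").
Base order: The journalist has insisted that a broker replaced which map before every scout had argued with this engineer.

10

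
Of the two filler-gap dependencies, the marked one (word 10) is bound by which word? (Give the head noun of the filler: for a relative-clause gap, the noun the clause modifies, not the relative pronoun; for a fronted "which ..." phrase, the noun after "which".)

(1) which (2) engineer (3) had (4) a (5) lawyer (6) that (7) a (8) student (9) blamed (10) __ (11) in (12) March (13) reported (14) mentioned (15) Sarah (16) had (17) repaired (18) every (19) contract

The marked gap is inside the relative clause, the direct object of "blamed".
Its filler is the head noun "lawyer" (via "that"), at word 5.
(The other dependency links word 2 to a gap after word 13.)

5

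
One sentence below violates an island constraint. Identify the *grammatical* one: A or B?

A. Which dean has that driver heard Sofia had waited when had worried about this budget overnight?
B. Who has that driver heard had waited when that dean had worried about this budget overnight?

In A, the wh-phrase is extracted from inside an adjunct island (introduced by "when"), which blocks movement.
In B, the extraction path crosses only that-complement boundaries, which are transparent.
So B is grammatical.

B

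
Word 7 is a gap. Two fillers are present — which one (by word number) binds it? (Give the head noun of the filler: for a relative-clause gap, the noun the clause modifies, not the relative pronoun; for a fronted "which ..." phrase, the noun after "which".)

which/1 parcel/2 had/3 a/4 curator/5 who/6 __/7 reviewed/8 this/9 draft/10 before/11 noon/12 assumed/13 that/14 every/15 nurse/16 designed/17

5

The marked gap is inside the relative clause, the subject of "reviewed".
Its filler is the head noun "curator" (via "who"), at word 5.
(The other dependency links word 2 to a gap after word 17.)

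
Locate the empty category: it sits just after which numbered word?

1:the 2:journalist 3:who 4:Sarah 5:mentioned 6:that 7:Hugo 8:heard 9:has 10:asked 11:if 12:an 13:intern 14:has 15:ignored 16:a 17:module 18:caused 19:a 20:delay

The displaced element is "the journalist" (word 2).
It is linked across 2 clause boundaries (that → Ø).
It functions as the subject of "asked", so the gap sits immediately after word 8 ("heard").
Base order: Sarah mentioned that Hugo heard that the journalist has asked if an intern has ignored a module.

8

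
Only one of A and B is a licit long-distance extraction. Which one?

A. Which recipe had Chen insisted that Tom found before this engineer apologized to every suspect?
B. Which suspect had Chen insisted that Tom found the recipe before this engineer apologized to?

In B, the wh-phrase is extracted from inside an adjunct island (introduced by "before"), which blocks movement.
In A, the extraction path crosses only that-complement boundaries, which are transparent.
So A is grammatical.

A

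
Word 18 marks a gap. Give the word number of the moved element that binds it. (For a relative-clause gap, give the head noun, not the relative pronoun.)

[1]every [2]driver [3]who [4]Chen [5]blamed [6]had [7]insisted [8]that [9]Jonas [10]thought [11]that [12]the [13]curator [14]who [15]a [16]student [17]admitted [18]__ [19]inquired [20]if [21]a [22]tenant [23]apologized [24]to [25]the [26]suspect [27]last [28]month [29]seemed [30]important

The gap at 18 is the subject of "inquired", inside a relative clause.
The relative pronoun is "who" (word 14); it is bound by the head noun immediately before it.
Its filler is the head noun "curator", at word 13.

13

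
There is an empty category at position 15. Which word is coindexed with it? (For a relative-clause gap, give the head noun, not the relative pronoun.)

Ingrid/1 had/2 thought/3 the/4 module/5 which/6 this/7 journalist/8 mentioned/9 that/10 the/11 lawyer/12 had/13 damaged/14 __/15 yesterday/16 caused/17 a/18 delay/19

The gap at 15 is the object of "damaged", inside a relative clause.
The relative pronoun is "which" (word 6); it is bound by the head noun immediately before it.
Its filler is the head noun "module", at word 5.

5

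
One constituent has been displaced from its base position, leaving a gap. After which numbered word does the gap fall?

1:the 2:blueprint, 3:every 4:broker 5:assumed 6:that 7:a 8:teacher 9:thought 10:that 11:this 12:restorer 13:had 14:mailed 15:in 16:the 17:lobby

The displaced element is "the blueprint" (word 2).
It is linked across 2 clause boundaries (that → that).
It functions as the direct object of "mailed", so the gap sits immediately after word 14 ("mailed").
Base order: Every broker assumed that a teacher thought that this restorer had mailed the blueprint in the lobby.

14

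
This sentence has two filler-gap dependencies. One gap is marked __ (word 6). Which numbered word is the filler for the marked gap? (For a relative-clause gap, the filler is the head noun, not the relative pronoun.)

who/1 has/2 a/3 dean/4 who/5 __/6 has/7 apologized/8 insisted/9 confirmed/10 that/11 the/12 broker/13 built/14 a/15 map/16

4

The marked gap is inside the relative clause, the subject of "apologized".
Its filler is the head noun "dean" (via "who"), at word 4.
(The other dependency links word 1 to a gap after word 9.)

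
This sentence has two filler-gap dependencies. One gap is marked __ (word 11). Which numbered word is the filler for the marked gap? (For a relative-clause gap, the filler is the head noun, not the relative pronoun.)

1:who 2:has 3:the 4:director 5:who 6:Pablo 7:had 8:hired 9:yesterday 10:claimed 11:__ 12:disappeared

1

The marked gap is the subject of "disappeared".
Its filler is the fronted wh-phrase "who", at word 1.
(The other dependency links word 4 to a gap after word 8.)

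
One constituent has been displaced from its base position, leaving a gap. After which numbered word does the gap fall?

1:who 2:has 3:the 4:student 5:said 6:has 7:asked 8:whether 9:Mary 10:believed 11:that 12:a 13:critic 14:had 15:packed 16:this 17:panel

5

The displaced element is "who" (word 1).
It is linked across 1 clause boundary (Ø).
It functions as the subject of "asked", so the gap sits immediately after word 5 ("said").
Base order: The student has said that who has asked whether Mary believed that a critic had packed this panel.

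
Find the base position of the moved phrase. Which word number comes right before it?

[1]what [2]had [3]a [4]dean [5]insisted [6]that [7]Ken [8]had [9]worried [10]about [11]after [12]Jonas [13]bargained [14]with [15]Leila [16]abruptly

10

The displaced element is "what" (word 1).
It is linked across 1 clause boundary (that).
It functions as the object of the preposition "about" of "worried", so the gap sits immediately after word 10 ("about").
Base order: A dean had insisted that Ken had worried about what after Jonas bargained with Leila abruptly.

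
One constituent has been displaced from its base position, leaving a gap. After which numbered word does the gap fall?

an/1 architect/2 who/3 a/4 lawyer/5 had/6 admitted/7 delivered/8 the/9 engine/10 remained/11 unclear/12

The displaced element is "an architect" (word 2).
It is linked across 1 clause boundary (Ø).
It functions as the subject of "delivered", so the gap sits immediately after word 7 ("admitted").
Base order: A lawyer had admitted that an architect delivered the engine.

7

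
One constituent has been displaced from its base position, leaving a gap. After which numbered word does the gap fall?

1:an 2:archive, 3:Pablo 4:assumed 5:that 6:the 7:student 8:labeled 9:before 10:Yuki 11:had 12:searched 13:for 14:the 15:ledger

The displaced element is "an archive" (word 2).
It is linked across 1 clause boundary (that).
It functions as the direct object of "labeled", so the gap sits immediately after word 8 ("labeled").
Base order: Pablo assumed that the student labeled an archive before Yuki had searched for the ledger.

8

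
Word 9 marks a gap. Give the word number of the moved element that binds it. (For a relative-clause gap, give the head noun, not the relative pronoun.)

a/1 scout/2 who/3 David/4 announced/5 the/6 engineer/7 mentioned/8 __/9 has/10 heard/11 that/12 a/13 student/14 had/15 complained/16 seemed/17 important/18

2

The gap at 9 is the subject of "heard", inside a relative clause.
The relative pronoun is "who" (word 3); it is bound by the head noun immediately before it.
Its filler is the head noun "scout", at word 2.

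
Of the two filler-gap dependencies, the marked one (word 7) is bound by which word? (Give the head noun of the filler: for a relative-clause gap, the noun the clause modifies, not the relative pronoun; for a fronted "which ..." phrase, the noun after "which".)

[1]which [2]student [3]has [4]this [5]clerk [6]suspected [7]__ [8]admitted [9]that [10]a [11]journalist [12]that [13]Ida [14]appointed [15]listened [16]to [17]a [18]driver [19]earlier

The marked gap is the subject of "admitted".
Its filler is the fronted wh-phrase "which student", at word 2.
(The other dependency links word 11 to a gap after word 14.)

2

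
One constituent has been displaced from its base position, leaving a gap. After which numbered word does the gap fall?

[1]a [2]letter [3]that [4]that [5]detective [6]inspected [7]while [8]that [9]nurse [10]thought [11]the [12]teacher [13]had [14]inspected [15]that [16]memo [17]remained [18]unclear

The displaced element is "a letter" (word 2).
It functions as the direct object of "inspected", so the gap sits immediately after word 6 ("inspected").
Base order: That detective inspected a letter while that nurse thought the teacher had inspected that memo.

6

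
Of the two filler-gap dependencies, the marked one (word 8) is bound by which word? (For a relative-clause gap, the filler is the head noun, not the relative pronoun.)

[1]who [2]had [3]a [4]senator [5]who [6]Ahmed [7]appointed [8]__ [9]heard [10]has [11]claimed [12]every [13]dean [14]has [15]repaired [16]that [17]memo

The marked gap is inside the relative clause, the direct object of "appointed".
Its filler is the head noun "senator" (via "who"), at word 4.
(The other dependency links word 1 to a gap after word 9.)

4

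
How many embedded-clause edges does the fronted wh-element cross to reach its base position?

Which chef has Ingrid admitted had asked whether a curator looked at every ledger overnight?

1

"which chef" is extracted from the subject of "asked".
Boundaries crossed, outermost first: [Ø] — 1 in total.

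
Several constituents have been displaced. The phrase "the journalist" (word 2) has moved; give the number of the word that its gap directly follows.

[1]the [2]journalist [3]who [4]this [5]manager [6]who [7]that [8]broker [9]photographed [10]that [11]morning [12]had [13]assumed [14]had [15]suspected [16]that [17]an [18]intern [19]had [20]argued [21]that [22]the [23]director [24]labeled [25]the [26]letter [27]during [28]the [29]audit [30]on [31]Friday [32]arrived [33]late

The displaced element is "the journalist" (word 2).
It is linked across 1 clause boundary (Ø).
It functions as the subject of "suspected", so the gap sits immediately after word 13 ("assumed").
Base order: This manager who that broker photographed that morning had assumed the journalist had suspected that an intern had argued that the director labeled the letter during the audit on Friday.

13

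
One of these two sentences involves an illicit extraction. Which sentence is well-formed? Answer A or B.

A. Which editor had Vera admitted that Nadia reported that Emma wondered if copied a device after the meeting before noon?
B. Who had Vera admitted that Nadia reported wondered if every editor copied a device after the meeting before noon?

In A, the wh-phrase is extracted from inside a wh-island (introduced by "if"), which blocks movement.
In B, the extraction path crosses only that-complement boundaries, which are transparent.
So B is grammatical.

B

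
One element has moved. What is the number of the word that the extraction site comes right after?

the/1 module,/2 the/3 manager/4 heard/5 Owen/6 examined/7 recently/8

The displaced element is "the module" (word 2).
It is linked across 1 clause boundary (Ø).
It functions as the direct object of "examined", so the gap sits immediately after word 7 ("examined").
Base order: The manager heard Owen examined the module recently.

7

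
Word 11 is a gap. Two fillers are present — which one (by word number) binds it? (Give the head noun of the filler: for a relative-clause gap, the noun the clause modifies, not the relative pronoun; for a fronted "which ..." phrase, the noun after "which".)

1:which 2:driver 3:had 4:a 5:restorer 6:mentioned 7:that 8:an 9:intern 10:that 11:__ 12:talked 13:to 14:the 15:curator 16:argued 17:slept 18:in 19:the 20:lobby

The marked gap is inside the relative clause, the subject of "talked".
Its filler is the head noun "intern" (via "that"), at word 9.
(The other dependency links word 2 to a gap after word 16.)

9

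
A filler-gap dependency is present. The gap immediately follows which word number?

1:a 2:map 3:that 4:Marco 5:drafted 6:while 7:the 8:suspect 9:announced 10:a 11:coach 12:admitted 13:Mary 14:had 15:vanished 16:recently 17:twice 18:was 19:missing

The displaced element is "a map" (word 2).
It functions as the direct object of "drafted", so the gap sits immediately after word 5 ("drafted").
Base order: Marco drafted a map while the suspect announced a coach admitted Mary had vanished recently twice.

5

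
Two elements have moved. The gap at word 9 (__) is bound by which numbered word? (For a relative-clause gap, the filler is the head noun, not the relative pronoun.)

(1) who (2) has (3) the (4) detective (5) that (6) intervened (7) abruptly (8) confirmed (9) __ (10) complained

The marked gap is the subject of "complained".
Its filler is the fronted wh-phrase "who", at word 1.
(The other dependency links word 4 to a gap after word 5.)

1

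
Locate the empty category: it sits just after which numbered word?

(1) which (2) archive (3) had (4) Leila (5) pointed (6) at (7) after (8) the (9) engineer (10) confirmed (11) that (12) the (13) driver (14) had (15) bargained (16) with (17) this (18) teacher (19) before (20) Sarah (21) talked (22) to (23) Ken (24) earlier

6

The displaced element is "which archive" (word 2).
It functions as the object of the preposition "at" of "pointed", so the gap sits immediately after word 6 ("at").
Base order: Leila had pointed at which archive after the engineer confirmed that the driver had bargained with this teacher before Sarah talked to Ken earlier.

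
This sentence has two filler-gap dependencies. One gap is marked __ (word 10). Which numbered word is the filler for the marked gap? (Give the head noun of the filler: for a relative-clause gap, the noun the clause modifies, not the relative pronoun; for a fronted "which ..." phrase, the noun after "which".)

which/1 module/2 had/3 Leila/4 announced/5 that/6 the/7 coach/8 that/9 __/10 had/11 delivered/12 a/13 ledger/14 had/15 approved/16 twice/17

8

The marked gap is inside the relative clause, the subject of "delivered".
Its filler is the head noun "coach" (via "that"), at word 8.
(The other dependency links word 2 to a gap after word 16.)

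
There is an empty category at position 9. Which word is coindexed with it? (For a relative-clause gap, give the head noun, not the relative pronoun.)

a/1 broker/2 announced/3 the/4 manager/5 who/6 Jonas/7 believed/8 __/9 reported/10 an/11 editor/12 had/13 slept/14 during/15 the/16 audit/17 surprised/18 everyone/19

5

The gap at 9 is the subject of "reported", inside a relative clause.
The relative pronoun is "who" (word 6); it is bound by the head noun immediately before it.
Its filler is the head noun "manager", at word 5.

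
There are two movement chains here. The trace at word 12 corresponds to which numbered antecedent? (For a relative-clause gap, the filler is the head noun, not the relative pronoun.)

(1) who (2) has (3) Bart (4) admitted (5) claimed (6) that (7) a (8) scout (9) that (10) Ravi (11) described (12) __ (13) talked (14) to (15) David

The marked gap is inside the relative clause, the direct object of "described".
Its filler is the head noun "scout" (via "that"), at word 8.
(The other dependency links word 1 to a gap after word 4.)

8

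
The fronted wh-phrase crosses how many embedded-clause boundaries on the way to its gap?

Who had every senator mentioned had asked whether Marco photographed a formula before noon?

"who" is extracted from the subject of "asked".
Boundaries crossed, outermost first: [Ø] — 1 in total.

1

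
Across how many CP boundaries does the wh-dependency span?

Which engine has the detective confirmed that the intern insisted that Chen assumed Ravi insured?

3

"which engine" is extracted from the object of "insured".
Boundaries crossed, outermost first: [that], [that], [Ø] — 3 in total.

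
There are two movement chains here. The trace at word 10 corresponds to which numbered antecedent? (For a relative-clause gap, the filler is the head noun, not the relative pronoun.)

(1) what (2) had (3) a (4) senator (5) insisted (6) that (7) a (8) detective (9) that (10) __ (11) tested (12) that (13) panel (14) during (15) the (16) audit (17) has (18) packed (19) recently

The marked gap is inside the relative clause, the subject of "tested".
Its filler is the head noun "detective" (via "that"), at word 8.
(The other dependency links word 1 to a gap after word 18.)

8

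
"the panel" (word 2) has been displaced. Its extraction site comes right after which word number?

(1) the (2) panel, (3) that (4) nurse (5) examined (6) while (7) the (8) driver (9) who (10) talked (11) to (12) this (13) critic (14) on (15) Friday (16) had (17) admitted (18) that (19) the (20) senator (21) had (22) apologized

The displaced element is "the panel" (word 2).
It functions as the direct object of "examined", so the gap sits immediately after word 5 ("examined").
Base order: That nurse examined the panel while the driver who talked to this critic on Friday had admitted that the senator had apologized.

5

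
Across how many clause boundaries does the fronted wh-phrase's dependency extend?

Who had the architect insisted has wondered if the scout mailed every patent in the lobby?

"who" is extracted from the subject of "wondered".
Boundaries crossed, outermost first: [Ø] — 1 in total.

1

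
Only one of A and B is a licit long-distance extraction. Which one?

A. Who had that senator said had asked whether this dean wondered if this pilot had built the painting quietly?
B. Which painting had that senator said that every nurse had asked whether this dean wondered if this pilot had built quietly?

A

In B, the wh-phrase is extracted from inside a wh-island (introduced by "whether"), which blocks movement.
In A, the extraction path crosses only that-complement boundaries, which are transparent.
So A is grammatical.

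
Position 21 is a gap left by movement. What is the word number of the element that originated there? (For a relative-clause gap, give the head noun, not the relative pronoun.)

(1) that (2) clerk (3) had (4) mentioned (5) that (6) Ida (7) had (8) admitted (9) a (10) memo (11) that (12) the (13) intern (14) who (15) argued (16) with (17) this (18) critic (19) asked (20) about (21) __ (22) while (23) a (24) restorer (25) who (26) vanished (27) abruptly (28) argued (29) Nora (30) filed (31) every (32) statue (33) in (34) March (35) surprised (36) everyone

10

The gap at 21 is the prepositional object of "asked", inside a relative clause.
The relative pronoun is "that" (word 11); it is bound by the head noun immediately before it.
Its filler is the head noun "memo", at word 10.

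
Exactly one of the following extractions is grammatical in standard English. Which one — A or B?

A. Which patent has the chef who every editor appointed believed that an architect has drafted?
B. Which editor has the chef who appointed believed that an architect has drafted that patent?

A

In B, the wh-phrase is extracted from inside a complex-NP island (relative clause) (introduced by "who"), which blocks movement.
In A, the extraction path crosses only that-complement boundaries, which are transparent.
So A is grammatical.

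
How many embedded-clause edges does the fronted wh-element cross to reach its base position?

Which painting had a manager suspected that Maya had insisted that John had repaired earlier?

2

"which painting" is extracted from the object of "repaired".
Boundaries crossed, outermost first: [that], [that] — 2 in total.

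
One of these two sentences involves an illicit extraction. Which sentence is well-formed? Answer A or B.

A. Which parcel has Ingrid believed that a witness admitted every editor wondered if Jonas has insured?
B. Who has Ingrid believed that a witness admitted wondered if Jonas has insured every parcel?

B

In A, the wh-phrase is extracted from inside a wh-island (introduced by "if"), which blocks movement.
In B, the extraction path crosses only that-complement boundaries, which are transparent.
So B is grammatical.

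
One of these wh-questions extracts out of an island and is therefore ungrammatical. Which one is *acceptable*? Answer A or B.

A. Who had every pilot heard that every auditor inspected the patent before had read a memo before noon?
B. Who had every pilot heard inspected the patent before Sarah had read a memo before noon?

B

In A, the wh-phrase is extracted from inside an adjunct island (introduced by "before"), which blocks movement.
In B, the extraction path crosses only that-complement boundaries, which are transparent.
So B is grammatical.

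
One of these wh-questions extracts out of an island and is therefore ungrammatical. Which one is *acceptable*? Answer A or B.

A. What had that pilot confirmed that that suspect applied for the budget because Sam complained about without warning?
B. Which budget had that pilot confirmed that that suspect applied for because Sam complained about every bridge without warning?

In A, the wh-phrase is extracted from inside an adjunct island (introduced by "because"), which blocks movement.
In B, the extraction path crosses only that-complement boundaries, which are transparent.
So B is grammatical.

B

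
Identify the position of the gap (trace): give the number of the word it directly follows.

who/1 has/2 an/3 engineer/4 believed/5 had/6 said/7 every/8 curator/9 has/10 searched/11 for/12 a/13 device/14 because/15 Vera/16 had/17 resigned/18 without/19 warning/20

The displaced element is "who" (word 1).
It is linked across 1 clause boundary (Ø).
It functions as the subject of "said", so the gap sits immediately after word 5 ("believed").
Base order: An engineer has believed that who had said every curator has searched for a device because Vera had resigned without warning.

5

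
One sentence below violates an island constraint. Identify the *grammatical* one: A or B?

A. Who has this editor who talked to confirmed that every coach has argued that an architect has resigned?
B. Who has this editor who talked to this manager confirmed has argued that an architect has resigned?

B

In A, the wh-phrase is extracted from inside a complex-NP island (relative clause) (introduced by "who"), which blocks movement.
In B, the extraction path crosses only that-complement boundaries, which are transparent.
So B is grammatical.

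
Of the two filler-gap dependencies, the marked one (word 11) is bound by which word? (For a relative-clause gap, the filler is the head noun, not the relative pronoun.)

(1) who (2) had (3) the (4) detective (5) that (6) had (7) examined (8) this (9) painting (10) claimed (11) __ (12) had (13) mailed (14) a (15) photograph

The marked gap is the subject of "mailed".
Its filler is the fronted wh-phrase "who", at word 1.
(The other dependency links word 4 to a gap after word 5.)

1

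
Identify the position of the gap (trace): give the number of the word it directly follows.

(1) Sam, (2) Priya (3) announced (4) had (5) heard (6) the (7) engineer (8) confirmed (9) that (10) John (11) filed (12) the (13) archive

The displaced element is "Sam" (word 1).
It is linked across 1 clause boundary (Ø).
It functions as the subject of "heard", so the gap sits immediately after word 3 ("announced").
Base order: Priya announced that Sam had heard the engineer confirmed that John filed the archive.

3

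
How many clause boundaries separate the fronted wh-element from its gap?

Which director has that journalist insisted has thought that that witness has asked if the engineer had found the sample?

"which director" is extracted from the subject of "thought".
Boundaries crossed, outermost first: [Ø] — 1 in total.

1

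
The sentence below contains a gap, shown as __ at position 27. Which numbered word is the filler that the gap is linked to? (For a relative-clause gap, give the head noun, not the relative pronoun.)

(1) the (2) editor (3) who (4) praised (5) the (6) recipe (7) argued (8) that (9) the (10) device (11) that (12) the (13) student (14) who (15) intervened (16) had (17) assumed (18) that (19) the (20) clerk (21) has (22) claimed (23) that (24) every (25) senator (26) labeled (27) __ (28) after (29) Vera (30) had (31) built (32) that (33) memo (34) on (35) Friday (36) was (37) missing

The gap at 27 is the object of "labeled", inside a relative clause.
The relative pronoun is "that" (word 11); it is bound by the head noun immediately before it.
Its filler is the head noun "device", at word 10.

10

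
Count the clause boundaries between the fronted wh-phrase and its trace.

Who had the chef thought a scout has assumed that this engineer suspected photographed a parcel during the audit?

"who" is extracted from the subject of "photographed".
Boundaries crossed, outermost first: [Ø], [that], [Ø] — 3 in total.

3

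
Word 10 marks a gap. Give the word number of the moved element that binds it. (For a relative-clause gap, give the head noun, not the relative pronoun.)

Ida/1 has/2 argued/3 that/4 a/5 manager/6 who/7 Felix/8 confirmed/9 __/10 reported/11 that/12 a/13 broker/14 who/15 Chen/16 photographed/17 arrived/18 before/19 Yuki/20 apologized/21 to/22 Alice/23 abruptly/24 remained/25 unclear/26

6

The gap at 10 is the subject of "reported", inside a relative clause.
The relative pronoun is "who" (word 7); it is bound by the head noun immediately before it.
Its filler is the head noun "manager", at word 6.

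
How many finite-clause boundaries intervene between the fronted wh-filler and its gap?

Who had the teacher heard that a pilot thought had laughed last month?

2

"who" is extracted from the subject of "laughed".
Boundaries crossed, outermost first: [that], [Ø] — 2 in total.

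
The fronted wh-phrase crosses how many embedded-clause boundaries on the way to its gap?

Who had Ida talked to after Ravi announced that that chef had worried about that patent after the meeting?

"who" originates inside the matrix clause — no clause boundary is crossed.

0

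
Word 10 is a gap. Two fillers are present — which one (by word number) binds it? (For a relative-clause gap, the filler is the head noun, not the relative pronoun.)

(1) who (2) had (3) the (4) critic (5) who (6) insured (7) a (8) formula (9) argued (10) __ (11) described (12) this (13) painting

The marked gap is the subject of "described".
Its filler is the fronted wh-phrase "who", at word 1.
(The other dependency links word 4 to a gap after word 5.)

1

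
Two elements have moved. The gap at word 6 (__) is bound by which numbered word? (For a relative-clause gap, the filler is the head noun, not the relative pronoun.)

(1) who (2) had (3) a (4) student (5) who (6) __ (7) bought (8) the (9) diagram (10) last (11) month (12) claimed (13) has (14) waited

The marked gap is inside the relative clause, the subject of "bought".
Its filler is the head noun "student" (via "who"), at word 4.
(The other dependency links word 1 to a gap after word 12.)

4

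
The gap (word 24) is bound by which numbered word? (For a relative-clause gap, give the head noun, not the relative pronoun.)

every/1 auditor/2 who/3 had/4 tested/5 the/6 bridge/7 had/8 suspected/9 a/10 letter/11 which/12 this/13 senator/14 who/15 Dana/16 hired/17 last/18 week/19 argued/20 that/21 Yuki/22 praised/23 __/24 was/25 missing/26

11

The gap at 24 is the object of "praised", inside a relative clause.
The relative pronoun is "which" (word 12); it is bound by the head noun immediately before it.
Its filler is the head noun "letter", at word 11.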